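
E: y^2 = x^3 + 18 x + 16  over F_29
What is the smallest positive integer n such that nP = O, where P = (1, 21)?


Compute successive multiples of P until we hit O:
  1P = (1, 21)
  2P = (20, 13)
  3P = (4, 23)
  4P = (18, 16)
  5P = (14, 5)
  6P = (15, 23)
  7P = (0, 4)
  8P = (27, 1)
  ... (continuing to 31P)
  31P = O

ord(P) = 31


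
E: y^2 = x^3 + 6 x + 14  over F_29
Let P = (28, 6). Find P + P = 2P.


Doubling: s = (3 x1^2 + a) / (2 y1)
s = (3*28^2 + 6) / (2*6) mod 29 = 8
x3 = s^2 - 2 x1 mod 29 = 8^2 - 2*28 = 8
y3 = s (x1 - x3) - y1 mod 29 = 8 * (28 - 8) - 6 = 9

2P = (8, 9)


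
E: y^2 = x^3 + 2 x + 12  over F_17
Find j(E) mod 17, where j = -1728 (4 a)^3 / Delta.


Delta = -16(4 a^3 + 27 b^2) mod 17 = 10
-1728 * (4 a)^3 = -1728 * (4*2)^3 mod 17 = 12
j = 12 * 10^(-1) mod 17 = 8

j = 8 (mod 17)


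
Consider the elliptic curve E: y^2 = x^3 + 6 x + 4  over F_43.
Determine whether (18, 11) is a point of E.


Check whether y^2 = x^3 + 6 x + 4 (mod 43) for (x, y) = (18, 11).
LHS: y^2 = 11^2 mod 43 = 35
RHS: x^3 + 6 x + 4 = 18^3 + 6*18 + 4 mod 43 = 10
LHS != RHS

No, not on the curve


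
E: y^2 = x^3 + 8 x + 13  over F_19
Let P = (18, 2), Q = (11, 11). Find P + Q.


P != Q, so use the chord formula.
s = (y2 - y1) / (x2 - x1) = (9) / (12) mod 19 = 15
x3 = s^2 - x1 - x2 mod 19 = 15^2 - 18 - 11 = 6
y3 = s (x1 - x3) - y1 mod 19 = 15 * (18 - 6) - 2 = 7

P + Q = (6, 7)


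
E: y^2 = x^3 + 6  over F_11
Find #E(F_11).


For each x in F_11, count y with y^2 = x^3 + 0 x + 6 mod 11:
  x = 2: RHS = 3, y in [5, 6]  -> 2 point(s)
  x = 3: RHS = 0, y in [0]  -> 1 point(s)
  x = 4: RHS = 4, y in [2, 9]  -> 2 point(s)
  x = 8: RHS = 1, y in [1, 10]  -> 2 point(s)
  x = 9: RHS = 9, y in [3, 8]  -> 2 point(s)
  x = 10: RHS = 5, y in [4, 7]  -> 2 point(s)
Affine points: 11. Add the point at infinity: total = 12.

#E(F_11) = 12


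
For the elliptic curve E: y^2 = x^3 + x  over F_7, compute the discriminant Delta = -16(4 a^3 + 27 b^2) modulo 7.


4 a^3 + 27 b^2 = 4*1^3 + 27*0^2 = 4 + 0 = 4
Delta = -16 * (4) = -64
Delta mod 7 = 6

Delta = 6 (mod 7)


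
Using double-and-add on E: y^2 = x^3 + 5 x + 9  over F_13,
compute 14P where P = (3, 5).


k = 14 = 1110_2 (binary, LSB first: 0111)
Double-and-add from P = (3, 5):
  bit 0 = 0: acc unchanged = O
  bit 1 = 1: acc = O + (11, 11) = (11, 11)
  bit 2 = 1: acc = (11, 11) + (5, 9) = (0, 10)
  bit 3 = 1: acc = (0, 10) + (12, 9) = (2, 1)

14P = (2, 1)


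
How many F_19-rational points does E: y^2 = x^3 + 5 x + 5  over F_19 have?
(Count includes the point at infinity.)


For each x in F_19, count y with y^2 = x^3 + 5 x + 5 mod 19:
  x = 0: RHS = 5, y in [9, 10]  -> 2 point(s)
  x = 1: RHS = 11, y in [7, 12]  -> 2 point(s)
  x = 2: RHS = 4, y in [2, 17]  -> 2 point(s)
  x = 3: RHS = 9, y in [3, 16]  -> 2 point(s)
  x = 6: RHS = 4, y in [2, 17]  -> 2 point(s)
  x = 8: RHS = 6, y in [5, 14]  -> 2 point(s)
  x = 9: RHS = 0, y in [0]  -> 1 point(s)
  x = 11: RHS = 4, y in [2, 17]  -> 2 point(s)
  x = 12: RHS = 7, y in [8, 11]  -> 2 point(s)
  x = 13: RHS = 6, y in [5, 14]  -> 2 point(s)
  x = 14: RHS = 7, y in [8, 11]  -> 2 point(s)
  x = 15: RHS = 16, y in [4, 15]  -> 2 point(s)
  x = 16: RHS = 1, y in [1, 18]  -> 2 point(s)
  x = 17: RHS = 6, y in [5, 14]  -> 2 point(s)
Affine points: 27. Add the point at infinity: total = 28.

#E(F_19) = 28


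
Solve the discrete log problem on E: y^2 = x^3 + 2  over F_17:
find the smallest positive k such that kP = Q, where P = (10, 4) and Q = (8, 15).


Enumerate multiples of P until we hit Q = (8, 15):
  1P = (10, 4)
  2P = (5, 5)
  3P = (0, 11)
  4P = (8, 15)
Match found at i = 4.

k = 4


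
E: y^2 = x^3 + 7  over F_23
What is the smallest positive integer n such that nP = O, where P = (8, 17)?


Compute successive multiples of P until we hit O:
  1P = (8, 17)
  2P = (10, 15)
  3P = (6, 4)
  4P = (11, 21)
  5P = (16, 3)
  6P = (15, 1)
  7P = (1, 13)
  8P = (4, 5)
  ... (continuing to 24P)
  24P = O

ord(P) = 24


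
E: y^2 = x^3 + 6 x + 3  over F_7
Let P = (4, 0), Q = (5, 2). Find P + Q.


P != Q, so use the chord formula.
s = (y2 - y1) / (x2 - x1) = (2) / (1) mod 7 = 2
x3 = s^2 - x1 - x2 mod 7 = 2^2 - 4 - 5 = 2
y3 = s (x1 - x3) - y1 mod 7 = 2 * (4 - 2) - 0 = 4

P + Q = (2, 4)


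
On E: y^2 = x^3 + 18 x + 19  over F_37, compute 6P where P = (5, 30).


k = 6 = 110_2 (binary, LSB first: 011)
Double-and-add from P = (5, 30):
  bit 0 = 0: acc unchanged = O
  bit 1 = 1: acc = O + (6, 11) = (6, 11)
  bit 2 = 1: acc = (6, 11) + (26, 9) = (15, 1)

6P = (15, 1)


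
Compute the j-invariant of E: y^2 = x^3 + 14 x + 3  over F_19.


Delta = -16(4 a^3 + 27 b^2) mod 19 = 8
-1728 * (4 a)^3 = -1728 * (4*14)^3 mod 19 = 18
j = 18 * 8^(-1) mod 19 = 7

j = 7 (mod 19)


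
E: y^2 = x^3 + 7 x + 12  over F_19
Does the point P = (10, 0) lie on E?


Check whether y^2 = x^3 + 7 x + 12 (mod 19) for (x, y) = (10, 0).
LHS: y^2 = 0^2 mod 19 = 0
RHS: x^3 + 7 x + 12 = 10^3 + 7*10 + 12 mod 19 = 18
LHS != RHS

No, not on the curve


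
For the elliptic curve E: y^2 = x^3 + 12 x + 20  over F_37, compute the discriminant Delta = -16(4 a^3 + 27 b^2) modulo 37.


4 a^3 + 27 b^2 = 4*12^3 + 27*20^2 = 6912 + 10800 = 17712
Delta = -16 * (17712) = -283392
Delta mod 37 = 28

Delta = 28 (mod 37)


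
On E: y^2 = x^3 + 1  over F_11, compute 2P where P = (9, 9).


Doubling: s = (3 x1^2 + a) / (2 y1)
s = (3*9^2 + 0) / (2*9) mod 11 = 8
x3 = s^2 - 2 x1 mod 11 = 8^2 - 2*9 = 2
y3 = s (x1 - x3) - y1 mod 11 = 8 * (9 - 2) - 9 = 3

2P = (2, 3)


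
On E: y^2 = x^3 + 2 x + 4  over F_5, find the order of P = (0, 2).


Compute successive multiples of P until we hit O:
  1P = (0, 2)
  2P = (4, 1)
  3P = (2, 1)
  4P = (2, 4)
  5P = (4, 4)
  6P = (0, 3)
  7P = O

ord(P) = 7


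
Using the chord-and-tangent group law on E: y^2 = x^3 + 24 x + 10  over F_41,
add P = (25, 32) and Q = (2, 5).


P != Q, so use the chord formula.
s = (y2 - y1) / (x2 - x1) = (14) / (18) mod 41 = 19
x3 = s^2 - x1 - x2 mod 41 = 19^2 - 25 - 2 = 6
y3 = s (x1 - x3) - y1 mod 41 = 19 * (25 - 6) - 32 = 1

P + Q = (6, 1)


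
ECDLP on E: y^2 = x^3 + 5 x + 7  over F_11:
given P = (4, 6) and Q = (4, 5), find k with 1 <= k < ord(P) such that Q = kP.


Enumerate multiples of P until we hit Q = (4, 5):
  1P = (4, 6)
  2P = (7, 0)
  3P = (4, 5)
Match found at i = 3.

k = 3


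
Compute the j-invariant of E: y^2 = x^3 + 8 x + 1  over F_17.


Delta = -16(4 a^3 + 27 b^2) mod 17 = 1
-1728 * (4 a)^3 = -1728 * (4*8)^3 mod 17 = 3
j = 3 * 1^(-1) mod 17 = 3

j = 3 (mod 17)


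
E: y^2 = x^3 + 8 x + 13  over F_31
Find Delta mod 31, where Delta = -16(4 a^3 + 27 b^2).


4 a^3 + 27 b^2 = 4*8^3 + 27*13^2 = 2048 + 4563 = 6611
Delta = -16 * (6611) = -105776
Delta mod 31 = 27

Delta = 27 (mod 31)


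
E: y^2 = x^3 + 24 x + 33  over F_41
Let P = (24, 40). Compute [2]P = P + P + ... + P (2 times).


k = 2 = 10_2 (binary, LSB first: 01)
Double-and-add from P = (24, 40):
  bit 0 = 0: acc unchanged = O
  bit 1 = 1: acc = O + (13, 0) = (13, 0)

2P = (13, 0)


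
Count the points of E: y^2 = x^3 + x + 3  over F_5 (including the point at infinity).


For each x in F_5, count y with y^2 = x^3 + 1 x + 3 mod 5:
  x = 1: RHS = 0, y in [0]  -> 1 point(s)
  x = 4: RHS = 1, y in [1, 4]  -> 2 point(s)
Affine points: 3. Add the point at infinity: total = 4.

#E(F_5) = 4


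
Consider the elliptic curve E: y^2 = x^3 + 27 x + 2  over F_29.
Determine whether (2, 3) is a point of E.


Check whether y^2 = x^3 + 27 x + 2 (mod 29) for (x, y) = (2, 3).
LHS: y^2 = 3^2 mod 29 = 9
RHS: x^3 + 27 x + 2 = 2^3 + 27*2 + 2 mod 29 = 6
LHS != RHS

No, not on the curve


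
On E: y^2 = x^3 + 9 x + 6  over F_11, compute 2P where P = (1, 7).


Doubling: s = (3 x1^2 + a) / (2 y1)
s = (3*1^2 + 9) / (2*7) mod 11 = 4
x3 = s^2 - 2 x1 mod 11 = 4^2 - 2*1 = 3
y3 = s (x1 - x3) - y1 mod 11 = 4 * (1 - 3) - 7 = 7

2P = (3, 7)


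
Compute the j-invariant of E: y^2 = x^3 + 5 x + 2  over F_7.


Delta = -16(4 a^3 + 27 b^2) mod 7 = 2
-1728 * (4 a)^3 = -1728 * (4*5)^3 mod 7 = 6
j = 6 * 2^(-1) mod 7 = 3

j = 3 (mod 7)


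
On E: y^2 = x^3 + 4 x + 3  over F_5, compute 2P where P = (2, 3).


Doubling: s = (3 x1^2 + a) / (2 y1)
s = (3*2^2 + 4) / (2*3) mod 5 = 1
x3 = s^2 - 2 x1 mod 5 = 1^2 - 2*2 = 2
y3 = s (x1 - x3) - y1 mod 5 = 1 * (2 - 2) - 3 = 2

2P = (2, 2)


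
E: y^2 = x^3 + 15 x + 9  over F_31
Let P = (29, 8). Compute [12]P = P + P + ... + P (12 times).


k = 12 = 1100_2 (binary, LSB first: 0011)
Double-and-add from P = (29, 8):
  bit 0 = 0: acc unchanged = O
  bit 1 = 0: acc unchanged = O
  bit 2 = 1: acc = O + (2, 27) = (2, 27)
  bit 3 = 1: acc = (2, 27) + (4, 3) = (14, 24)

12P = (14, 24)


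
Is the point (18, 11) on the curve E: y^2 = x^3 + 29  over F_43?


Check whether y^2 = x^3 + 0 x + 29 (mod 43) for (x, y) = (18, 11).
LHS: y^2 = 11^2 mod 43 = 35
RHS: x^3 + 0 x + 29 = 18^3 + 0*18 + 29 mod 43 = 13
LHS != RHS

No, not on the curve


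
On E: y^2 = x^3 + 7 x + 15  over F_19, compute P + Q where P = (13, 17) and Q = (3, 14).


P != Q, so use the chord formula.
s = (y2 - y1) / (x2 - x1) = (16) / (9) mod 19 = 6
x3 = s^2 - x1 - x2 mod 19 = 6^2 - 13 - 3 = 1
y3 = s (x1 - x3) - y1 mod 19 = 6 * (13 - 1) - 17 = 17

P + Q = (1, 17)


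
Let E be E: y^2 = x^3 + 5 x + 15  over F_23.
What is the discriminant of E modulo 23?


4 a^3 + 27 b^2 = 4*5^3 + 27*15^2 = 500 + 6075 = 6575
Delta = -16 * (6575) = -105200
Delta mod 23 = 2

Delta = 2 (mod 23)


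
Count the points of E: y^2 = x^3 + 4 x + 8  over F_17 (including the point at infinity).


For each x in F_17, count y with y^2 = x^3 + 4 x + 8 mod 17:
  x = 0: RHS = 8, y in [5, 12]  -> 2 point(s)
  x = 1: RHS = 13, y in [8, 9]  -> 2 point(s)
  x = 3: RHS = 13, y in [8, 9]  -> 2 point(s)
  x = 5: RHS = 0, y in [0]  -> 1 point(s)
  x = 8: RHS = 8, y in [5, 12]  -> 2 point(s)
  x = 9: RHS = 8, y in [5, 12]  -> 2 point(s)
  x = 12: RHS = 16, y in [4, 13]  -> 2 point(s)
  x = 13: RHS = 13, y in [8, 9]  -> 2 point(s)
  x = 15: RHS = 9, y in [3, 14]  -> 2 point(s)
Affine points: 17. Add the point at infinity: total = 18.

#E(F_17) = 18


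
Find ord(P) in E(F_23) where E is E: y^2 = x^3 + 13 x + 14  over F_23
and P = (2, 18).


Compute successive multiples of P until we hit O:
  1P = (2, 18)
  2P = (8, 20)
  3P = (8, 3)
  4P = (2, 5)
  5P = O

ord(P) = 5


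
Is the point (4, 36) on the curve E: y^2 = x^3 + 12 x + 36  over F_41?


Check whether y^2 = x^3 + 12 x + 36 (mod 41) for (x, y) = (4, 36).
LHS: y^2 = 36^2 mod 41 = 25
RHS: x^3 + 12 x + 36 = 4^3 + 12*4 + 36 mod 41 = 25
LHS = RHS

Yes, on the curve


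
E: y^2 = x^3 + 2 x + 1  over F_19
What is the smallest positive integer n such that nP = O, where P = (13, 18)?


Compute successive multiples of P until we hit O:
  1P = (13, 18)
  2P = (16, 14)
  3P = (15, 10)
  4P = (7, 15)
  5P = (4, 15)
  6P = (0, 18)
  7P = (6, 1)
  8P = (9, 8)
  ... (continuing to 27P)
  27P = O

ord(P) = 27


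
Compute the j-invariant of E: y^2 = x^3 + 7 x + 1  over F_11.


Delta = -16(4 a^3 + 27 b^2) mod 11 = 1
-1728 * (4 a)^3 = -1728 * (4*7)^3 mod 11 = 4
j = 4 * 1^(-1) mod 11 = 4

j = 4 (mod 11)


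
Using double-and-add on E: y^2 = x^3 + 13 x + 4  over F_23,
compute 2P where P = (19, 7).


k = 2 = 10_2 (binary, LSB first: 01)
Double-and-add from P = (19, 7):
  bit 0 = 0: acc unchanged = O
  bit 1 = 1: acc = O + (21, 4) = (21, 4)

2P = (21, 4)


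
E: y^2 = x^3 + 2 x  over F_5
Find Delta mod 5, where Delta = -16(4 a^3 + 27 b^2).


4 a^3 + 27 b^2 = 4*2^3 + 27*0^2 = 32 + 0 = 32
Delta = -16 * (32) = -512
Delta mod 5 = 3

Delta = 3 (mod 5)


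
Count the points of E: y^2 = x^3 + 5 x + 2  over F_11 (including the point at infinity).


For each x in F_11, count y with y^2 = x^3 + 5 x + 2 mod 11:
  x = 2: RHS = 9, y in [3, 8]  -> 2 point(s)
  x = 3: RHS = 0, y in [0]  -> 1 point(s)
  x = 4: RHS = 9, y in [3, 8]  -> 2 point(s)
  x = 5: RHS = 9, y in [3, 8]  -> 2 point(s)
  x = 8: RHS = 4, y in [2, 9]  -> 2 point(s)
Affine points: 9. Add the point at infinity: total = 10.

#E(F_11) = 10


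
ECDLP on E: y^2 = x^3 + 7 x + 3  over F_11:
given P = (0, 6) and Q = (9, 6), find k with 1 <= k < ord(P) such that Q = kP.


Enumerate multiples of P until we hit Q = (9, 6):
  1P = (0, 6)
  2P = (5, 3)
  3P = (9, 6)
Match found at i = 3.

k = 3


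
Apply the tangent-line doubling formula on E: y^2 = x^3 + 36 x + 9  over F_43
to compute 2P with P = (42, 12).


Doubling: s = (3 x1^2 + a) / (2 y1)
s = (3*42^2 + 36) / (2*12) mod 43 = 7
x3 = s^2 - 2 x1 mod 43 = 7^2 - 2*42 = 8
y3 = s (x1 - x3) - y1 mod 43 = 7 * (42 - 8) - 12 = 11

2P = (8, 11)


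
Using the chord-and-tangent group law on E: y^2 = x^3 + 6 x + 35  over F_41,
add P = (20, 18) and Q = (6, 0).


P != Q, so use the chord formula.
s = (y2 - y1) / (x2 - x1) = (23) / (27) mod 41 = 13
x3 = s^2 - x1 - x2 mod 41 = 13^2 - 20 - 6 = 20
y3 = s (x1 - x3) - y1 mod 41 = 13 * (20 - 20) - 18 = 23

P + Q = (20, 23)


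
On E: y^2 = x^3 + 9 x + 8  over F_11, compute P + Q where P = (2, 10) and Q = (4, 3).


P != Q, so use the chord formula.
s = (y2 - y1) / (x2 - x1) = (4) / (2) mod 11 = 2
x3 = s^2 - x1 - x2 mod 11 = 2^2 - 2 - 4 = 9
y3 = s (x1 - x3) - y1 mod 11 = 2 * (2 - 9) - 10 = 9

P + Q = (9, 9)


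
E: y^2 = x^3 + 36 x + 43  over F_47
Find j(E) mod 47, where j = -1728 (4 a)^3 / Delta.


Delta = -16(4 a^3 + 27 b^2) mod 47 = 17
-1728 * (4 a)^3 = -1728 * (4*36)^3 mod 47 = 15
j = 15 * 17^(-1) mod 47 = 23

j = 23 (mod 47)


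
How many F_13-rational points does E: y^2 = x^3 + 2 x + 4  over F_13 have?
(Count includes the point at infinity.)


For each x in F_13, count y with y^2 = x^3 + 2 x + 4 mod 13:
  x = 0: RHS = 4, y in [2, 11]  -> 2 point(s)
  x = 2: RHS = 3, y in [4, 9]  -> 2 point(s)
  x = 5: RHS = 9, y in [3, 10]  -> 2 point(s)
  x = 7: RHS = 10, y in [6, 7]  -> 2 point(s)
  x = 8: RHS = 12, y in [5, 8]  -> 2 point(s)
  x = 9: RHS = 10, y in [6, 7]  -> 2 point(s)
  x = 10: RHS = 10, y in [6, 7]  -> 2 point(s)
  x = 12: RHS = 1, y in [1, 12]  -> 2 point(s)
Affine points: 16. Add the point at infinity: total = 17.

#E(F_13) = 17


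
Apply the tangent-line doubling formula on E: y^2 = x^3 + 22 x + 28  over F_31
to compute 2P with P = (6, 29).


Doubling: s = (3 x1^2 + a) / (2 y1)
s = (3*6^2 + 22) / (2*29) mod 31 = 14
x3 = s^2 - 2 x1 mod 31 = 14^2 - 2*6 = 29
y3 = s (x1 - x3) - y1 mod 31 = 14 * (6 - 29) - 29 = 21

2P = (29, 21)


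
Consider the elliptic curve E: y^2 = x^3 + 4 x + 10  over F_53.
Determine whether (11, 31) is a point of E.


Check whether y^2 = x^3 + 4 x + 10 (mod 53) for (x, y) = (11, 31).
LHS: y^2 = 31^2 mod 53 = 7
RHS: x^3 + 4 x + 10 = 11^3 + 4*11 + 10 mod 53 = 7
LHS = RHS

Yes, on the curve


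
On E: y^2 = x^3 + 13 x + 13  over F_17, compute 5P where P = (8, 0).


k = 5 = 101_2 (binary, LSB first: 101)
Double-and-add from P = (8, 0):
  bit 0 = 1: acc = O + (8, 0) = (8, 0)
  bit 1 = 0: acc unchanged = (8, 0)
  bit 2 = 1: acc = (8, 0) + O = (8, 0)

5P = (8, 0)


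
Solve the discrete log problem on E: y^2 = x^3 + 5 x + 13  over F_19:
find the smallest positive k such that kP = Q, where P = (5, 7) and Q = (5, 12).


Enumerate multiples of P until we hit Q = (5, 12):
  1P = (5, 7)
  2P = (18, 11)
  3P = (7, 7)
  4P = (7, 12)
  5P = (18, 8)
  6P = (5, 12)
Match found at i = 6.

k = 6


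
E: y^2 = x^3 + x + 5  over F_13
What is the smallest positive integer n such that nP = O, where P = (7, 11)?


Compute successive multiples of P until we hit O:
  1P = (7, 11)
  2P = (3, 10)
  3P = (12, 4)
  4P = (10, 1)
  5P = (10, 12)
  6P = (12, 9)
  7P = (3, 3)
  8P = (7, 2)
  ... (continuing to 9P)
  9P = O

ord(P) = 9


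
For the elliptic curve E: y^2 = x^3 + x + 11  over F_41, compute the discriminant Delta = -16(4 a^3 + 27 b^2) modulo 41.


4 a^3 + 27 b^2 = 4*1^3 + 27*11^2 = 4 + 3267 = 3271
Delta = -16 * (3271) = -52336
Delta mod 41 = 21

Delta = 21 (mod 41)


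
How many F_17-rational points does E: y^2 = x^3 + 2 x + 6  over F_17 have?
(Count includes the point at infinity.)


For each x in F_17, count y with y^2 = x^3 + 2 x + 6 mod 17:
  x = 1: RHS = 9, y in [3, 14]  -> 2 point(s)
  x = 2: RHS = 1, y in [1, 16]  -> 2 point(s)
  x = 6: RHS = 13, y in [8, 9]  -> 2 point(s)
  x = 11: RHS = 16, y in [4, 13]  -> 2 point(s)
  x = 13: RHS = 2, y in [6, 11]  -> 2 point(s)
Affine points: 10. Add the point at infinity: total = 11.

#E(F_17) = 11


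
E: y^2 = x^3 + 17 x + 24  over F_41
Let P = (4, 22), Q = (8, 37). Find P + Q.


P != Q, so use the chord formula.
s = (y2 - y1) / (x2 - x1) = (15) / (4) mod 41 = 14
x3 = s^2 - x1 - x2 mod 41 = 14^2 - 4 - 8 = 20
y3 = s (x1 - x3) - y1 mod 41 = 14 * (4 - 20) - 22 = 0

P + Q = (20, 0)


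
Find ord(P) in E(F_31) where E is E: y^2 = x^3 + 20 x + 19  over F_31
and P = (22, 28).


Compute successive multiples of P until we hit O:
  1P = (22, 28)
  2P = (1, 28)
  3P = (8, 3)
  4P = (17, 23)
  5P = (24, 1)
  6P = (20, 7)
  7P = (14, 25)
  8P = (15, 25)
  ... (continuing to 39P)
  39P = O

ord(P) = 39


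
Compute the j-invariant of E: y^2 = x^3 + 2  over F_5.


Delta = -16(4 a^3 + 27 b^2) mod 5 = 2
-1728 * (4 a)^3 = -1728 * (4*0)^3 mod 5 = 0
j = 0 * 2^(-1) mod 5 = 0

j = 0 (mod 5)


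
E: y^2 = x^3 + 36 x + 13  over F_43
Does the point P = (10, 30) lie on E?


Check whether y^2 = x^3 + 36 x + 13 (mod 43) for (x, y) = (10, 30).
LHS: y^2 = 30^2 mod 43 = 40
RHS: x^3 + 36 x + 13 = 10^3 + 36*10 + 13 mod 43 = 40
LHS = RHS

Yes, on the curve


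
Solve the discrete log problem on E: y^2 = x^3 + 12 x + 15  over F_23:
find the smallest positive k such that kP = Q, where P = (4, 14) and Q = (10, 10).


Enumerate multiples of P until we hit Q = (10, 10):
  1P = (4, 14)
  2P = (21, 12)
  3P = (16, 5)
  4P = (5, 4)
  5P = (22, 5)
  6P = (3, 20)
  7P = (6, 21)
  8P = (8, 18)
  9P = (12, 1)
  10P = (10, 13)
  11P = (2, 1)
  12P = (19, 15)
  13P = (9, 1)
  14P = (14, 12)
  15P = (17, 7)
  16P = (11, 11)
  17P = (11, 12)
  18P = (17, 16)
  19P = (14, 11)
  20P = (9, 22)
  21P = (19, 8)
  22P = (2, 22)
  23P = (10, 10)
Match found at i = 23.

k = 23


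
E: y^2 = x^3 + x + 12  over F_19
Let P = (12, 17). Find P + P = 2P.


Doubling: s = (3 x1^2 + a) / (2 y1)
s = (3*12^2 + 1) / (2*17) mod 19 = 1
x3 = s^2 - 2 x1 mod 19 = 1^2 - 2*12 = 15
y3 = s (x1 - x3) - y1 mod 19 = 1 * (12 - 15) - 17 = 18

2P = (15, 18)


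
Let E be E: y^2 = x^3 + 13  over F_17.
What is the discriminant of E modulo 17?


4 a^3 + 27 b^2 = 4*0^3 + 27*13^2 = 0 + 4563 = 4563
Delta = -16 * (4563) = -73008
Delta mod 17 = 7

Delta = 7 (mod 17)


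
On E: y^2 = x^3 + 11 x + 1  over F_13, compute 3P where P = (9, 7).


k = 3 = 11_2 (binary, LSB first: 11)
Double-and-add from P = (9, 7):
  bit 0 = 1: acc = O + (9, 7) = (9, 7)
  bit 1 = 1: acc = (9, 7) + (5, 8) = (8, 9)

3P = (8, 9)


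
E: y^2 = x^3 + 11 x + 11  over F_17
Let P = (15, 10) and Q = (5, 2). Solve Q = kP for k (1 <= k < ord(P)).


Enumerate multiples of P until we hit Q = (5, 2):
  1P = (15, 10)
  2P = (8, 4)
  3P = (10, 4)
  4P = (5, 2)
Match found at i = 4.

k = 4


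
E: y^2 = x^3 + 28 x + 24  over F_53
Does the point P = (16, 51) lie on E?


Check whether y^2 = x^3 + 28 x + 24 (mod 53) for (x, y) = (16, 51).
LHS: y^2 = 51^2 mod 53 = 4
RHS: x^3 + 28 x + 24 = 16^3 + 28*16 + 24 mod 53 = 10
LHS != RHS

No, not on the curve


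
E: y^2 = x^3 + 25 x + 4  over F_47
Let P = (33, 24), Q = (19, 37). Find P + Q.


P != Q, so use the chord formula.
s = (y2 - y1) / (x2 - x1) = (13) / (33) mod 47 = 36
x3 = s^2 - x1 - x2 mod 47 = 36^2 - 33 - 19 = 22
y3 = s (x1 - x3) - y1 mod 47 = 36 * (33 - 22) - 24 = 43

P + Q = (22, 43)


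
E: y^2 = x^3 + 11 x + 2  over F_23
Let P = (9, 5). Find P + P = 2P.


Doubling: s = (3 x1^2 + a) / (2 y1)
s = (3*9^2 + 11) / (2*5) mod 23 = 7
x3 = s^2 - 2 x1 mod 23 = 7^2 - 2*9 = 8
y3 = s (x1 - x3) - y1 mod 23 = 7 * (9 - 8) - 5 = 2

2P = (8, 2)


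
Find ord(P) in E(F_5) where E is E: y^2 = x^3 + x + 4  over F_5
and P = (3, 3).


Compute successive multiples of P until we hit O:
  1P = (3, 3)
  2P = (3, 2)
  3P = O

ord(P) = 3


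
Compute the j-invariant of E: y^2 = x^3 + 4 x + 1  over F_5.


Delta = -16(4 a^3 + 27 b^2) mod 5 = 2
-1728 * (4 a)^3 = -1728 * (4*4)^3 mod 5 = 2
j = 2 * 2^(-1) mod 5 = 1

j = 1 (mod 5)


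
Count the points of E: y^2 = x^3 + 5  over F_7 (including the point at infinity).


For each x in F_7, count y with y^2 = x^3 + 0 x + 5 mod 7:
  x = 3: RHS = 4, y in [2, 5]  -> 2 point(s)
  x = 5: RHS = 4, y in [2, 5]  -> 2 point(s)
  x = 6: RHS = 4, y in [2, 5]  -> 2 point(s)
Affine points: 6. Add the point at infinity: total = 7.

#E(F_7) = 7


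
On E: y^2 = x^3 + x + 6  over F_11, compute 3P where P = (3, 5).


k = 3 = 11_2 (binary, LSB first: 11)
Double-and-add from P = (3, 5):
  bit 0 = 1: acc = O + (3, 5) = (3, 5)
  bit 1 = 1: acc = (3, 5) + (8, 3) = (5, 9)

3P = (5, 9)


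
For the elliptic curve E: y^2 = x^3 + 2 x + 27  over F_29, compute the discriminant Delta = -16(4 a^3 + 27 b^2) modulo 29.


4 a^3 + 27 b^2 = 4*2^3 + 27*27^2 = 32 + 19683 = 19715
Delta = -16 * (19715) = -315440
Delta mod 29 = 22

Delta = 22 (mod 29)


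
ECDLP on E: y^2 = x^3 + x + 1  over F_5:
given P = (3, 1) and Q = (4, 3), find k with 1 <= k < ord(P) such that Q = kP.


Enumerate multiples of P until we hit Q = (4, 3):
  1P = (3, 1)
  2P = (0, 1)
  3P = (2, 4)
  4P = (4, 2)
  5P = (4, 3)
Match found at i = 5.

k = 5


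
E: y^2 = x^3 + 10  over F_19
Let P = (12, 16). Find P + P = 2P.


Doubling: s = (3 x1^2 + a) / (2 y1)
s = (3*12^2 + 0) / (2*16) mod 19 = 4
x3 = s^2 - 2 x1 mod 19 = 4^2 - 2*12 = 11
y3 = s (x1 - x3) - y1 mod 19 = 4 * (12 - 11) - 16 = 7

2P = (11, 7)


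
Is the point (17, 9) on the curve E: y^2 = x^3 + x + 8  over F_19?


Check whether y^2 = x^3 + 1 x + 8 (mod 19) for (x, y) = (17, 9).
LHS: y^2 = 9^2 mod 19 = 5
RHS: x^3 + 1 x + 8 = 17^3 + 1*17 + 8 mod 19 = 17
LHS != RHS

No, not on the curve


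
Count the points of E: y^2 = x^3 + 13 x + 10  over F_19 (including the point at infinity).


For each x in F_19, count y with y^2 = x^3 + 13 x + 10 mod 19:
  x = 1: RHS = 5, y in [9, 10]  -> 2 point(s)
  x = 2: RHS = 6, y in [5, 14]  -> 2 point(s)
  x = 3: RHS = 0, y in [0]  -> 1 point(s)
  x = 6: RHS = 0, y in [0]  -> 1 point(s)
  x = 7: RHS = 7, y in [8, 11]  -> 2 point(s)
  x = 9: RHS = 1, y in [1, 18]  -> 2 point(s)
  x = 10: RHS = 0, y in [0]  -> 1 point(s)
  x = 13: RHS = 1, y in [1, 18]  -> 2 point(s)
  x = 16: RHS = 1, y in [1, 18]  -> 2 point(s)
Affine points: 15. Add the point at infinity: total = 16.

#E(F_19) = 16


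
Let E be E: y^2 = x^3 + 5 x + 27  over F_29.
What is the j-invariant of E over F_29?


Delta = -16(4 a^3 + 27 b^2) mod 29 = 16
-1728 * (4 a)^3 = -1728 * (4*5)^3 mod 29 = 10
j = 10 * 16^(-1) mod 29 = 26

j = 26 (mod 29)


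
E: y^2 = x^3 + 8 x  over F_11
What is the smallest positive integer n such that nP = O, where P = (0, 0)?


Compute successive multiples of P until we hit O:
  1P = (0, 0)
  2P = O

ord(P) = 2


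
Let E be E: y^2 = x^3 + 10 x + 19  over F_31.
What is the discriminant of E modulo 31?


4 a^3 + 27 b^2 = 4*10^3 + 27*19^2 = 4000 + 9747 = 13747
Delta = -16 * (13747) = -219952
Delta mod 31 = 24

Delta = 24 (mod 31)


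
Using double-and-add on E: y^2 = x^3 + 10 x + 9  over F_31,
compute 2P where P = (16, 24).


k = 2 = 10_2 (binary, LSB first: 01)
Double-and-add from P = (16, 24):
  bit 0 = 0: acc unchanged = O
  bit 1 = 1: acc = O + (3, 2) = (3, 2)

2P = (3, 2)


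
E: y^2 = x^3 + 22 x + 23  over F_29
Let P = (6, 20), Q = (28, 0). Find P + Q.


P != Q, so use the chord formula.
s = (y2 - y1) / (x2 - x1) = (9) / (22) mod 29 = 7
x3 = s^2 - x1 - x2 mod 29 = 7^2 - 6 - 28 = 15
y3 = s (x1 - x3) - y1 mod 29 = 7 * (6 - 15) - 20 = 4

P + Q = (15, 4)


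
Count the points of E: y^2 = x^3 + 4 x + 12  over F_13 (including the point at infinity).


For each x in F_13, count y with y^2 = x^3 + 4 x + 12 mod 13:
  x = 0: RHS = 12, y in [5, 8]  -> 2 point(s)
  x = 1: RHS = 4, y in [2, 11]  -> 2 point(s)
  x = 3: RHS = 12, y in [5, 8]  -> 2 point(s)
  x = 4: RHS = 1, y in [1, 12]  -> 2 point(s)
  x = 5: RHS = 1, y in [1, 12]  -> 2 point(s)
  x = 8: RHS = 10, y in [6, 7]  -> 2 point(s)
  x = 9: RHS = 10, y in [6, 7]  -> 2 point(s)
  x = 10: RHS = 12, y in [5, 8]  -> 2 point(s)
  x = 11: RHS = 9, y in [3, 10]  -> 2 point(s)
Affine points: 18. Add the point at infinity: total = 19.

#E(F_13) = 19


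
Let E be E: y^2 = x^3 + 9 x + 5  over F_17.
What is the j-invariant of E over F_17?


Delta = -16(4 a^3 + 27 b^2) mod 17 = 4
-1728 * (4 a)^3 = -1728 * (4*9)^3 mod 17 = 14
j = 14 * 4^(-1) mod 17 = 12

j = 12 (mod 17)


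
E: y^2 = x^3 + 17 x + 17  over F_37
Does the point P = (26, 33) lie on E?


Check whether y^2 = x^3 + 17 x + 17 (mod 37) for (x, y) = (26, 33).
LHS: y^2 = 33^2 mod 37 = 16
RHS: x^3 + 17 x + 17 = 26^3 + 17*26 + 17 mod 37 = 16
LHS = RHS

Yes, on the curve


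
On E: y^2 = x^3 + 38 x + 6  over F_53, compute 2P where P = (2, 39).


Doubling: s = (3 x1^2 + a) / (2 y1)
s = (3*2^2 + 38) / (2*39) mod 53 = 2
x3 = s^2 - 2 x1 mod 53 = 2^2 - 2*2 = 0
y3 = s (x1 - x3) - y1 mod 53 = 2 * (2 - 0) - 39 = 18

2P = (0, 18)


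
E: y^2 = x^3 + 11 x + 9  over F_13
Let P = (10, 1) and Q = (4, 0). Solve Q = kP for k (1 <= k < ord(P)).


Enumerate multiples of P until we hit Q = (4, 0):
  1P = (10, 1)
  2P = (3, 2)
  3P = (4, 0)
Match found at i = 3.

k = 3


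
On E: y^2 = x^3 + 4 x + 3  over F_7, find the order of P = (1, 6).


Compute successive multiples of P until we hit O:
  1P = (1, 6)
  2P = (5, 1)
  3P = (3, 0)
  4P = (5, 6)
  5P = (1, 1)
  6P = O

ord(P) = 6


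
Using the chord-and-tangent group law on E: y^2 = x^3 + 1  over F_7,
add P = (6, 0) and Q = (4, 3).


P != Q, so use the chord formula.
s = (y2 - y1) / (x2 - x1) = (3) / (5) mod 7 = 2
x3 = s^2 - x1 - x2 mod 7 = 2^2 - 6 - 4 = 1
y3 = s (x1 - x3) - y1 mod 7 = 2 * (6 - 1) - 0 = 3

P + Q = (1, 3)


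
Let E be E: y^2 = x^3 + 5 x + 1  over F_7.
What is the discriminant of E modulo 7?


4 a^3 + 27 b^2 = 4*5^3 + 27*1^2 = 500 + 27 = 527
Delta = -16 * (527) = -8432
Delta mod 7 = 3

Delta = 3 (mod 7)


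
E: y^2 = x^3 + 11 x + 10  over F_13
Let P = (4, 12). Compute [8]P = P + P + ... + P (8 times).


k = 8 = 1000_2 (binary, LSB first: 0001)
Double-and-add from P = (4, 12):
  bit 0 = 0: acc unchanged = O
  bit 1 = 0: acc unchanged = O
  bit 2 = 0: acc unchanged = O
  bit 3 = 1: acc = O + (8, 8) = (8, 8)

8P = (8, 8)


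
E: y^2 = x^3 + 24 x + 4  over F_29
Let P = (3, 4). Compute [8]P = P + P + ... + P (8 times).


k = 8 = 1000_2 (binary, LSB first: 0001)
Double-and-add from P = (3, 4):
  bit 0 = 0: acc unchanged = O
  bit 1 = 0: acc unchanged = O
  bit 2 = 0: acc unchanged = O
  bit 3 = 1: acc = O + (6, 4) = (6, 4)

8P = (6, 4)


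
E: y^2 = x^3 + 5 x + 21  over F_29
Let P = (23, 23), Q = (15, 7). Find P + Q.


P != Q, so use the chord formula.
s = (y2 - y1) / (x2 - x1) = (13) / (21) mod 29 = 2
x3 = s^2 - x1 - x2 mod 29 = 2^2 - 23 - 15 = 24
y3 = s (x1 - x3) - y1 mod 29 = 2 * (23 - 24) - 23 = 4

P + Q = (24, 4)


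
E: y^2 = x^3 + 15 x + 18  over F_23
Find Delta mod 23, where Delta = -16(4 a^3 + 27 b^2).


4 a^3 + 27 b^2 = 4*15^3 + 27*18^2 = 13500 + 8748 = 22248
Delta = -16 * (22248) = -355968
Delta mod 23 = 3

Delta = 3 (mod 23)


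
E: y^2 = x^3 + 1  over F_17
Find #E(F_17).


For each x in F_17, count y with y^2 = x^3 + 0 x + 1 mod 17:
  x = 0: RHS = 1, y in [1, 16]  -> 2 point(s)
  x = 1: RHS = 2, y in [6, 11]  -> 2 point(s)
  x = 2: RHS = 9, y in [3, 14]  -> 2 point(s)
  x = 6: RHS = 13, y in [8, 9]  -> 2 point(s)
  x = 7: RHS = 4, y in [2, 15]  -> 2 point(s)
  x = 9: RHS = 16, y in [4, 13]  -> 2 point(s)
  x = 10: RHS = 15, y in [7, 10]  -> 2 point(s)
  x = 14: RHS = 8, y in [5, 12]  -> 2 point(s)
  x = 16: RHS = 0, y in [0]  -> 1 point(s)
Affine points: 17. Add the point at infinity: total = 18.

#E(F_17) = 18


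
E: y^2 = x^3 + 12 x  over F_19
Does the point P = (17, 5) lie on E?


Check whether y^2 = x^3 + 12 x + 0 (mod 19) for (x, y) = (17, 5).
LHS: y^2 = 5^2 mod 19 = 6
RHS: x^3 + 12 x + 0 = 17^3 + 12*17 + 0 mod 19 = 6
LHS = RHS

Yes, on the curve


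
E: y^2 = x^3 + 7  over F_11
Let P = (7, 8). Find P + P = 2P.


Doubling: s = (3 x1^2 + a) / (2 y1)
s = (3*7^2 + 0) / (2*8) mod 11 = 3
x3 = s^2 - 2 x1 mod 11 = 3^2 - 2*7 = 6
y3 = s (x1 - x3) - y1 mod 11 = 3 * (7 - 6) - 8 = 6

2P = (6, 6)


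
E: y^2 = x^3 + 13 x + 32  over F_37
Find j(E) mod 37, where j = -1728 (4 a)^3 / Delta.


Delta = -16(4 a^3 + 27 b^2) mod 37 = 33
-1728 * (4 a)^3 = -1728 * (4*13)^3 mod 37 = 14
j = 14 * 33^(-1) mod 37 = 15

j = 15 (mod 37)


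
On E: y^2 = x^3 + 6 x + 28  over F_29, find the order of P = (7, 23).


Compute successive multiples of P until we hit O:
  1P = (7, 23)
  2P = (9, 17)
  3P = (22, 22)
  4P = (4, 0)
  5P = (22, 7)
  6P = (9, 12)
  7P = (7, 6)
  8P = O

ord(P) = 8


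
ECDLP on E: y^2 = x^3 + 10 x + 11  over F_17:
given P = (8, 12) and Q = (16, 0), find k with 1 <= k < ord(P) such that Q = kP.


Enumerate multiples of P until we hit Q = (16, 0):
  1P = (8, 12)
  2P = (16, 0)
Match found at i = 2.

k = 2


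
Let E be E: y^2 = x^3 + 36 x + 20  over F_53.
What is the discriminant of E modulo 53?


4 a^3 + 27 b^2 = 4*36^3 + 27*20^2 = 186624 + 10800 = 197424
Delta = -16 * (197424) = -3158784
Delta mod 53 = 16

Delta = 16 (mod 53)


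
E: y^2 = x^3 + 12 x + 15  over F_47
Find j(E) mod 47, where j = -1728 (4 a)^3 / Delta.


Delta = -16(4 a^3 + 27 b^2) mod 47 = 42
-1728 * (4 a)^3 = -1728 * (4*12)^3 mod 47 = 11
j = 11 * 42^(-1) mod 47 = 26

j = 26 (mod 47)


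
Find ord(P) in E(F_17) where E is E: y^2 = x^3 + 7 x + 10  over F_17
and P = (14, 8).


Compute successive multiples of P until we hit O:
  1P = (14, 8)
  2P = (6, 9)
  3P = (1, 1)
  4P = (4, 0)
  5P = (1, 16)
  6P = (6, 8)
  7P = (14, 9)
  8P = O

ord(P) = 8


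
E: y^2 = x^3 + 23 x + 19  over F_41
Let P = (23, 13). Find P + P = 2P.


Doubling: s = (3 x1^2 + a) / (2 y1)
s = (3*23^2 + 23) / (2*13) mod 41 = 2
x3 = s^2 - 2 x1 mod 41 = 2^2 - 2*23 = 40
y3 = s (x1 - x3) - y1 mod 41 = 2 * (23 - 40) - 13 = 35

2P = (40, 35)


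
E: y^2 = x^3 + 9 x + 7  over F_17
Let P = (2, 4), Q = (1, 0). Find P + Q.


P != Q, so use the chord formula.
s = (y2 - y1) / (x2 - x1) = (13) / (16) mod 17 = 4
x3 = s^2 - x1 - x2 mod 17 = 4^2 - 2 - 1 = 13
y3 = s (x1 - x3) - y1 mod 17 = 4 * (2 - 13) - 4 = 3

P + Q = (13, 3)


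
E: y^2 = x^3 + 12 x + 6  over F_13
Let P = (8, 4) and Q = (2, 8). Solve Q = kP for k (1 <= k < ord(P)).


Enumerate multiples of P until we hit Q = (2, 8):
  1P = (8, 4)
  2P = (7, 2)
  3P = (2, 8)
Match found at i = 3.

k = 3


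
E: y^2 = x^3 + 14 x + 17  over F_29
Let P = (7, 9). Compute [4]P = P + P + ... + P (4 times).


k = 4 = 100_2 (binary, LSB first: 001)
Double-and-add from P = (7, 9):
  bit 0 = 0: acc unchanged = O
  bit 1 = 0: acc unchanged = O
  bit 2 = 1: acc = O + (25, 10) = (25, 10)

4P = (25, 10)


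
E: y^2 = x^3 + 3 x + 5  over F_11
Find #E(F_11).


For each x in F_11, count y with y^2 = x^3 + 3 x + 5 mod 11:
  x = 0: RHS = 5, y in [4, 7]  -> 2 point(s)
  x = 1: RHS = 9, y in [3, 8]  -> 2 point(s)
  x = 4: RHS = 4, y in [2, 9]  -> 2 point(s)
  x = 10: RHS = 1, y in [1, 10]  -> 2 point(s)
Affine points: 8. Add the point at infinity: total = 9.

#E(F_11) = 9


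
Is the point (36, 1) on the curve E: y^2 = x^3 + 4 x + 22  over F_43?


Check whether y^2 = x^3 + 4 x + 22 (mod 43) for (x, y) = (36, 1).
LHS: y^2 = 1^2 mod 43 = 1
RHS: x^3 + 4 x + 22 = 36^3 + 4*36 + 22 mod 43 = 38
LHS != RHS

No, not on the curve


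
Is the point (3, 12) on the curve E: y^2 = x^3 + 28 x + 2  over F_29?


Check whether y^2 = x^3 + 28 x + 2 (mod 29) for (x, y) = (3, 12).
LHS: y^2 = 12^2 mod 29 = 28
RHS: x^3 + 28 x + 2 = 3^3 + 28*3 + 2 mod 29 = 26
LHS != RHS

No, not on the curve


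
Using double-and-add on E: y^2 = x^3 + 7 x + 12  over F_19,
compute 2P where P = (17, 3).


k = 2 = 10_2 (binary, LSB first: 01)
Double-and-add from P = (17, 3):
  bit 0 = 0: acc unchanged = O
  bit 1 = 1: acc = O + (4, 16) = (4, 16)

2P = (4, 16)


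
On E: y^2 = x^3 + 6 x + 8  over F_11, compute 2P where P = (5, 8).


Doubling: s = (3 x1^2 + a) / (2 y1)
s = (3*5^2 + 6) / (2*8) mod 11 = 3
x3 = s^2 - 2 x1 mod 11 = 3^2 - 2*5 = 10
y3 = s (x1 - x3) - y1 mod 11 = 3 * (5 - 10) - 8 = 10

2P = (10, 10)


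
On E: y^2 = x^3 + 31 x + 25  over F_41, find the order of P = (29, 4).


Compute successive multiples of P until we hit O:
  1P = (29, 4)
  2P = (16, 36)
  3P = (4, 7)
  4P = (13, 40)
  5P = (22, 11)
  6P = (32, 40)
  7P = (1, 4)
  8P = (11, 37)
  ... (continuing to 47P)
  47P = O

ord(P) = 47


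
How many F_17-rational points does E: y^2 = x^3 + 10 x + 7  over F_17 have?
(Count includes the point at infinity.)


For each x in F_17, count y with y^2 = x^3 + 10 x + 7 mod 17:
  x = 1: RHS = 1, y in [1, 16]  -> 2 point(s)
  x = 2: RHS = 1, y in [1, 16]  -> 2 point(s)
  x = 3: RHS = 13, y in [8, 9]  -> 2 point(s)
  x = 4: RHS = 9, y in [3, 14]  -> 2 point(s)
  x = 8: RHS = 4, y in [2, 15]  -> 2 point(s)
  x = 10: RHS = 2, y in [6, 11]  -> 2 point(s)
  x = 12: RHS = 2, y in [6, 11]  -> 2 point(s)
  x = 14: RHS = 1, y in [1, 16]  -> 2 point(s)
  x = 15: RHS = 13, y in [8, 9]  -> 2 point(s)
  x = 16: RHS = 13, y in [8, 9]  -> 2 point(s)
Affine points: 20. Add the point at infinity: total = 21.

#E(F_17) = 21


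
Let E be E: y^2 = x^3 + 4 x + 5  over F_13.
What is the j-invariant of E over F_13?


Delta = -16(4 a^3 + 27 b^2) mod 13 = 2
-1728 * (4 a)^3 = -1728 * (4*4)^3 mod 13 = 1
j = 1 * 2^(-1) mod 13 = 7

j = 7 (mod 13)


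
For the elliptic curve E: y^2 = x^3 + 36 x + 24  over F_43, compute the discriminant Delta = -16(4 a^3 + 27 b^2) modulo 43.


4 a^3 + 27 b^2 = 4*36^3 + 27*24^2 = 186624 + 15552 = 202176
Delta = -16 * (202176) = -3234816
Delta mod 43 = 31

Delta = 31 (mod 43)


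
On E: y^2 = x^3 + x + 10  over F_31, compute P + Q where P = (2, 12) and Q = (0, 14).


P != Q, so use the chord formula.
s = (y2 - y1) / (x2 - x1) = (2) / (29) mod 31 = 30
x3 = s^2 - x1 - x2 mod 31 = 30^2 - 2 - 0 = 30
y3 = s (x1 - x3) - y1 mod 31 = 30 * (2 - 30) - 12 = 16

P + Q = (30, 16)


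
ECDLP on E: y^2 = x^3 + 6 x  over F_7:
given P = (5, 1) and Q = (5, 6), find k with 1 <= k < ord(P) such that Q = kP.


Enumerate multiples of P until we hit Q = (5, 6):
  1P = (5, 1)
  2P = (1, 0)
  3P = (5, 6)
Match found at i = 3.

k = 3


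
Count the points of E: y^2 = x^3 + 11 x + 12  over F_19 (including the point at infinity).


For each x in F_19, count y with y^2 = x^3 + 11 x + 12 mod 19:
  x = 1: RHS = 5, y in [9, 10]  -> 2 point(s)
  x = 2: RHS = 4, y in [2, 17]  -> 2 point(s)
  x = 4: RHS = 6, y in [5, 14]  -> 2 point(s)
  x = 6: RHS = 9, y in [3, 16]  -> 2 point(s)
  x = 8: RHS = 4, y in [2, 17]  -> 2 point(s)
  x = 9: RHS = 4, y in [2, 17]  -> 2 point(s)
  x = 10: RHS = 1, y in [1, 18]  -> 2 point(s)
  x = 11: RHS = 1, y in [1, 18]  -> 2 point(s)
  x = 16: RHS = 9, y in [3, 16]  -> 2 point(s)
  x = 17: RHS = 1, y in [1, 18]  -> 2 point(s)
  x = 18: RHS = 0, y in [0]  -> 1 point(s)
Affine points: 21. Add the point at infinity: total = 22.

#E(F_19) = 22


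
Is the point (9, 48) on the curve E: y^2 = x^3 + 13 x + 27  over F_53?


Check whether y^2 = x^3 + 13 x + 27 (mod 53) for (x, y) = (9, 48).
LHS: y^2 = 48^2 mod 53 = 25
RHS: x^3 + 13 x + 27 = 9^3 + 13*9 + 27 mod 53 = 25
LHS = RHS

Yes, on the curve


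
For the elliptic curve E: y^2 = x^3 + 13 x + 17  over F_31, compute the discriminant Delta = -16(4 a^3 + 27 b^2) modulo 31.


4 a^3 + 27 b^2 = 4*13^3 + 27*17^2 = 8788 + 7803 = 16591
Delta = -16 * (16591) = -265456
Delta mod 31 = 28

Delta = 28 (mod 31)


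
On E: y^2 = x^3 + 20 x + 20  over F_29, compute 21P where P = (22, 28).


k = 21 = 10101_2 (binary, LSB first: 10101)
Double-and-add from P = (22, 28):
  bit 0 = 1: acc = O + (22, 28) = (22, 28)
  bit 1 = 0: acc unchanged = (22, 28)
  bit 2 = 1: acc = (22, 28) + (16, 17) = (0, 22)
  bit 3 = 0: acc unchanged = (0, 22)
  bit 4 = 1: acc = (0, 22) + (28, 12) = (14, 12)

21P = (14, 12)


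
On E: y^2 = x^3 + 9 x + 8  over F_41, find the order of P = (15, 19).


Compute successive multiples of P until we hit O:
  1P = (15, 19)
  2P = (7, 2)
  3P = (28, 20)
  4P = (31, 5)
  5P = (31, 36)
  6P = (28, 21)
  7P = (7, 39)
  8P = (15, 22)
  ... (continuing to 9P)
  9P = O

ord(P) = 9


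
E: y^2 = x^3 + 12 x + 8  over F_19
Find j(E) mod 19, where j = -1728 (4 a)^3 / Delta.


Delta = -16(4 a^3 + 27 b^2) mod 19 = 4
-1728 * (4 a)^3 = -1728 * (4*12)^3 mod 19 = 12
j = 12 * 4^(-1) mod 19 = 3

j = 3 (mod 19)


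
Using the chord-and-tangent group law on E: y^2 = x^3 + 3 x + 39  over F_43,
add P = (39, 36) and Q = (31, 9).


P != Q, so use the chord formula.
s = (y2 - y1) / (x2 - x1) = (16) / (35) mod 43 = 41
x3 = s^2 - x1 - x2 mod 43 = 41^2 - 39 - 31 = 20
y3 = s (x1 - x3) - y1 mod 43 = 41 * (39 - 20) - 36 = 12

P + Q = (20, 12)


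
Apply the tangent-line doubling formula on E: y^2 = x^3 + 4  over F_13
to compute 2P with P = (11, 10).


Doubling: s = (3 x1^2 + a) / (2 y1)
s = (3*11^2 + 0) / (2*10) mod 13 = 11
x3 = s^2 - 2 x1 mod 13 = 11^2 - 2*11 = 8
y3 = s (x1 - x3) - y1 mod 13 = 11 * (11 - 8) - 10 = 10

2P = (8, 10)


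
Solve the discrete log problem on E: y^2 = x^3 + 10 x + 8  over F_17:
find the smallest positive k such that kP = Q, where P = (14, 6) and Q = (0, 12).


Enumerate multiples of P until we hit Q = (0, 12):
  1P = (14, 6)
  2P = (5, 9)
  3P = (0, 12)
Match found at i = 3.

k = 3


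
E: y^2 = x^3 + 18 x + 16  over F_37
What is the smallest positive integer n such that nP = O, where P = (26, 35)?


Compute successive multiples of P until we hit O:
  1P = (26, 35)
  2P = (18, 17)
  3P = (5, 3)
  4P = (10, 7)
  5P = (11, 19)
  6P = (36, 16)
  7P = (33, 19)
  8P = (24, 8)
  ... (continuing to 43P)
  43P = O

ord(P) = 43


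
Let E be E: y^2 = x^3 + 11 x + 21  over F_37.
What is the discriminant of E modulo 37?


4 a^3 + 27 b^2 = 4*11^3 + 27*21^2 = 5324 + 11907 = 17231
Delta = -16 * (17231) = -275696
Delta mod 37 = 28

Delta = 28 (mod 37)


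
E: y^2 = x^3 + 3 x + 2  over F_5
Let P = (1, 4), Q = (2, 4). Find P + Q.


P != Q, so use the chord formula.
s = (y2 - y1) / (x2 - x1) = (0) / (1) mod 5 = 0
x3 = s^2 - x1 - x2 mod 5 = 0^2 - 1 - 2 = 2
y3 = s (x1 - x3) - y1 mod 5 = 0 * (1 - 2) - 4 = 1

P + Q = (2, 1)


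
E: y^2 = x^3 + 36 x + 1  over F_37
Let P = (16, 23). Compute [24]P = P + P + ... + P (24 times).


k = 24 = 11000_2 (binary, LSB first: 00011)
Double-and-add from P = (16, 23):
  bit 0 = 0: acc unchanged = O
  bit 1 = 0: acc unchanged = O
  bit 2 = 0: acc unchanged = O
  bit 3 = 1: acc = O + (23, 3) = (23, 3)
  bit 4 = 1: acc = (23, 3) + (3, 5) = (21, 19)

24P = (21, 19)


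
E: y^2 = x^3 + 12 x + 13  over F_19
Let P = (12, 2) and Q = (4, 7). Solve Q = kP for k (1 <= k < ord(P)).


Enumerate multiples of P until we hit Q = (4, 7):
  1P = (12, 2)
  2P = (4, 12)
  3P = (1, 8)
  4P = (3, 0)
  5P = (1, 11)
  6P = (4, 7)
Match found at i = 6.

k = 6


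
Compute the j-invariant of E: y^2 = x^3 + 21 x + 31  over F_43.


Delta = -16(4 a^3 + 27 b^2) mod 43 = 21
-1728 * (4 a)^3 = -1728 * (4*21)^3 mod 43 = 21
j = 21 * 21^(-1) mod 43 = 1

j = 1 (mod 43)


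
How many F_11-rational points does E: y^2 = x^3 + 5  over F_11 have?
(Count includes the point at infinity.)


For each x in F_11, count y with y^2 = x^3 + 0 x + 5 mod 11:
  x = 0: RHS = 5, y in [4, 7]  -> 2 point(s)
  x = 4: RHS = 3, y in [5, 6]  -> 2 point(s)
  x = 5: RHS = 9, y in [3, 8]  -> 2 point(s)
  x = 6: RHS = 1, y in [1, 10]  -> 2 point(s)
  x = 8: RHS = 0, y in [0]  -> 1 point(s)
  x = 10: RHS = 4, y in [2, 9]  -> 2 point(s)
Affine points: 11. Add the point at infinity: total = 12.

#E(F_11) = 12


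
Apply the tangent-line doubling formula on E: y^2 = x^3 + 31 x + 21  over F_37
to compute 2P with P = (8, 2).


Doubling: s = (3 x1^2 + a) / (2 y1)
s = (3*8^2 + 31) / (2*2) mod 37 = 28
x3 = s^2 - 2 x1 mod 37 = 28^2 - 2*8 = 28
y3 = s (x1 - x3) - y1 mod 37 = 28 * (8 - 28) - 2 = 30

2P = (28, 30)
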